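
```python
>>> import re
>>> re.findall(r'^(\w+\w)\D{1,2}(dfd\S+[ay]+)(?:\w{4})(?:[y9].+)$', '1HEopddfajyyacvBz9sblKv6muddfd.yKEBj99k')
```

This matches anchored at the start of the string; then one or more of a word character, then a word character (captured); then 1 to 2 of a non-digit; then the literal 'dfd', then one or more of a non-whitespace character, then one or more of one of [ay] (captured); then exactly 4 of a word character (non-capturing group); then one of [y9], then one or more of any character (non-capturing group); then anchored at the end.
Walking the string: at [0:39] match '1HEopddfajyyacvBz9sblKv6muddfd.yKEBj99k', groups = ('1HEopddfajyyacvBz9sblKv6mu', 'dfd.y').
Multiple groups make `findall` return tuples — one 2-tuple for the one match.

[('1HEopddfajyyacvBz9sblKv6mu', 'dfd.y')]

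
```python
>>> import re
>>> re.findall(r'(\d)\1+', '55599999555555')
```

['5', '9', '5']

`\1` is not a pattern — it's the concrete string captured by group 1, re-applied verbatim.
Walking the string: at [0:3] match '555', group 1 = '5'; at [3:8] match '99999', group 1 = '9'; at [8:14] match '555555', group 1 = '5'.
With a single group, `findall` returns only what that group captured — 3 items.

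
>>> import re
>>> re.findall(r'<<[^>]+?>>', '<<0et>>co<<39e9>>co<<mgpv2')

['<<0et>>', '<<39e9>>']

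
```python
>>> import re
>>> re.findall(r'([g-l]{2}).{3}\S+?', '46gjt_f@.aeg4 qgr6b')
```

['gj']

Pattern: exactly 2 of a character in [g-l] (captured); then exactly 3 of any character, then one or more of a non-whitespace character (lazy).
Scanning left to right: at [2:8] match 'gjt_f@', group 1 = 'gj'.
With a single group, `findall` returns only what that group captured — 1 item.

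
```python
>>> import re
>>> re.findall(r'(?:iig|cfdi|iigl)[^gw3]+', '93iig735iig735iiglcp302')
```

Matches: at [2:6] → 'iig7'; at [8:12] → 'iig7'; at [14:20] → 'iiglcp'.
`findall` yields the raw match text (3 of them) because the pattern has no groups.

['iig7', 'iig7', 'iiglcp']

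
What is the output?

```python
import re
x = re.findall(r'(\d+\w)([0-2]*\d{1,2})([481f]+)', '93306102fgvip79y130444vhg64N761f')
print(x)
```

The pattern matches one or more of a digit, then a word character (captured); then zero or more of a character in [0-2], then 1 to 2 of a digit (captured); then one or more of one of [481f] (captured).
With 3 capturing groups, `findall` returns a 3-tuple per match.

[('9330610', '2', 'f'), ('79y', '130', '444'), ('64N', '76', '1f')]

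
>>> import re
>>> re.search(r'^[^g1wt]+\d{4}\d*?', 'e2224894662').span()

Pattern: anchored at the start of the string; then one or more of any character except [g1wt]; then exactly 4 of a digit, then zero or more of a digit (lazy).
The match spans [0:11] → 'e2224894662'.

(0, 11)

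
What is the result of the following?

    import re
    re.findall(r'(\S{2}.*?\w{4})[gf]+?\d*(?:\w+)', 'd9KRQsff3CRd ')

['d9KRQs']

With the lazy modifier that quantifier settles for the fewest repetitions that let the rest of the pattern succeed (the atoms after it are unaffected and can still be greedy).
Because there's exactly one group, `findall` drops the full match and keeps group 1 from the one hit.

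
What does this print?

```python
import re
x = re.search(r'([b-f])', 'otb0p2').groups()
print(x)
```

The pattern matches a character in [b-f] (captured).
Unlike `match`, `search` isn't anchored — it looks for the pattern anywhere in the string.
The match spans [2:3] → 'b'.
Captured: group 1 = 'b'.

('b',)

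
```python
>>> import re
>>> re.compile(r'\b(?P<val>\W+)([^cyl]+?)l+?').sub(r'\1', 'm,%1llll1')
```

The `?` after the quantifier makes it lazy — it takes as little as possible before letting the rest of the pattern try.
Each match is replaced using the text its own group 1 captured.

'm,%lll1'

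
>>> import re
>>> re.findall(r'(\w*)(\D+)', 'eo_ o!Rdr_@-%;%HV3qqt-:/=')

`findall` packs the 2 group values into a tuple for every match.

[('eo_', ' o!Rdr_@-%;%HV'), ('3qqt', '-:/=')]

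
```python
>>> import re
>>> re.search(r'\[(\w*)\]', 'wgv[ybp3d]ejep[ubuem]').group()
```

'[ybp3d]'

The match spans [3:10] → '[ybp3d]'.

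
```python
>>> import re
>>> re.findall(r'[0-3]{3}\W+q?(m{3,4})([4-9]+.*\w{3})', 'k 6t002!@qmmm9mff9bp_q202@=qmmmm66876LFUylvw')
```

[('mmm', '9mff9bp_q202@=qmmmm66876LFUylvw')]

Pattern: exactly 3 of a character in [0-3], then one or more of a non-word character, then optionally a literal 'q'; then 3 to 4 of a literal 'm' (captured); then one or more of a character in [4-9], then zero or more of any character, then exactly 3 of a word character (captured).
Scanning left to right: at [4:44] match '002!@qmmm9mff9bp_q202@=qmmmm66876LFUylvw', groups = ('mmm', '9mff9bp_q202@=qmmmm66876LFUylvw').
With 2 capturing groups, `findall` returns a 2-tuple per match.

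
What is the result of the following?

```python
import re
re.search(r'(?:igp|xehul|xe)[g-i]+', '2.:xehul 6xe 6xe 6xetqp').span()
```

`re.search` tries every starting position until one works.
The match spans [3:6] → 'xeh'.

(3, 6)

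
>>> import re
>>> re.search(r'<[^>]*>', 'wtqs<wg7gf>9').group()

`re.search` scans for the first position where the pattern succeeds.
The match spans [4:11] → '<wg7gf>'.

'<wg7gf>'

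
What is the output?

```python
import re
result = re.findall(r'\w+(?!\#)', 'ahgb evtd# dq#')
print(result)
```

The negative lookahead/lookbehind blocks any match where the forbidden context is present.
Matches: at [0:4] → 'ahgb'; at [5:8] → 'evt'; at [11:12] → 'd'.
With no groups in the pattern, `findall` gives back each whole match — 3 here.

['ahgb', 'evt', 'd']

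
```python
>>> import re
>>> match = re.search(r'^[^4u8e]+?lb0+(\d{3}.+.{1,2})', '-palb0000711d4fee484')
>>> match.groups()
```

('711d4fee484',)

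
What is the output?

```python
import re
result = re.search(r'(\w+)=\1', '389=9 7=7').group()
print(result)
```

9=9

The backreference `\1` re-matches whatever the first group consumed, character for character.
`re.search` scans for the first position where the pattern succeeds.
The match spans [2:5] → '9=9'.
Captured: group 1 = '9'.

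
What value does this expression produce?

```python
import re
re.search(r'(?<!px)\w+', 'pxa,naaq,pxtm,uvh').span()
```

(0, 3)

Because the assertion is negative and zero-width, positions next to the forbidden text are skipped.
`re.search` scans for the first position where the pattern succeeds.
The match spans [0:3] → 'pxa'.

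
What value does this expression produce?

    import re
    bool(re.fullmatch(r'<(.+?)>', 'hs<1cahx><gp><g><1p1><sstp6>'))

`re.fullmatch` is like wrapping the pattern in `^…$` (in single-line mode).
Here there's no way to consume every character, so the call returns None, and `bool(None)` is False.

False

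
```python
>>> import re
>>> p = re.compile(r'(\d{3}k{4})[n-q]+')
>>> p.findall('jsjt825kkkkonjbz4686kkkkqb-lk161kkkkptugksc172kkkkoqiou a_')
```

The pattern matches exactly 3 of a digit, then exactly 4 of the literal 'k' (captured); then one or more of a character in [n-q].
Because there's exactly one group, `findall` drops the full match and keeps group 1 from each hit.

['825kkkk', '686kkkk', '161kkkk', '172kkkk']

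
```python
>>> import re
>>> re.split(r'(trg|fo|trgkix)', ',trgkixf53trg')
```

[',', 'trg', 'kixf53', 'trg', '']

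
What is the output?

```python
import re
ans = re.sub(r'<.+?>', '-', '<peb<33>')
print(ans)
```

-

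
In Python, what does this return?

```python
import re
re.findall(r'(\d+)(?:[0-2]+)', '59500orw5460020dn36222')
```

['5950', '546002', '3622']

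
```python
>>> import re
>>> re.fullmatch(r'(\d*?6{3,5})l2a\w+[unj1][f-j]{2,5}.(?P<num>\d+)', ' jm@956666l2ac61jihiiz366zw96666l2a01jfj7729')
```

None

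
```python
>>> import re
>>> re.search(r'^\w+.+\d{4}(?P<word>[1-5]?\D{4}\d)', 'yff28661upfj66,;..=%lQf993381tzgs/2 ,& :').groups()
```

('upfj6',)

The match spans [0:13] → 'yff28661upfj6'.
Captured: group 1 = 'upfj6'.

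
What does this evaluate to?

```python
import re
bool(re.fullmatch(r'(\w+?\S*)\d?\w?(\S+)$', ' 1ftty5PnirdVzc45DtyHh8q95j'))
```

False

`re.fullmatch` requires the pattern to consume the entire string.
Here the string isn't matched end-to-end, so the call returns None, and `bool(None)` is False.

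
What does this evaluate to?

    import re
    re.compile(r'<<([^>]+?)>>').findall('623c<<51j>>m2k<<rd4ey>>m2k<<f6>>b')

Walking the string: at [4:11] match '<<51j>>', group 1 = '51j'; at [14:23] match '<<rd4ey>>', group 1 = 'rd4ey'; at [26:32] match '<<f6>>', group 1 = 'f6'.
With a single group, `findall` returns only what that group captured — 3 items.

['51j', 'rd4ey', 'f6']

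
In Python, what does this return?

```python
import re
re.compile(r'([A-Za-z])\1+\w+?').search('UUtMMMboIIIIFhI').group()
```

'UUt'

The backreference `\1` re-matches whatever the first group consumed, character for character.
The match spans [0:3] → 'UUt'.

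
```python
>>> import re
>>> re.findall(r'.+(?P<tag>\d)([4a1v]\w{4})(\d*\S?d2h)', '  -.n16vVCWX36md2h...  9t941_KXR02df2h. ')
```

This matches one or more of any character; then a digit (captured as 'tag'); then one of [4a1v], then exactly 4 of a word character (captured); then zero or more of a digit, then optionally a non-whitespace character, then the literal 'd2h' (captured).
Matches: at [0:18] match '  -.n16vVCWX36md2h', groups = ('6', 'vVCWX', '36md2h').
3 groups means the one result is a tuple of 3 captured strings — 1 here.

[('6', 'vVCWX', '36md2h')]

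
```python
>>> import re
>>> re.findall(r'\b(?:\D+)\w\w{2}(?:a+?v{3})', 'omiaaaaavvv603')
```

['omiaaaaavvv']

The pattern matches a word boundary (`\b`, zero-width); then one or more of a non-digit (non-capturing group); then a word character, then exactly 2 of a word character; then one or more of the literal 'a' (lazy), then exactly 3 of the literal 'v' (non-capturing group).
Scanning left to right: at [0:11] → 'omiaaaaavvv'.
Since nothing is captured, `findall` lists the 1 matched substring directly.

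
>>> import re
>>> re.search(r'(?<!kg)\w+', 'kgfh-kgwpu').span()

(0, 4)

Because the assertion is negative and zero-width, positions next to the forbidden text are skipped.
The match spans [0:4] → 'kgfh'.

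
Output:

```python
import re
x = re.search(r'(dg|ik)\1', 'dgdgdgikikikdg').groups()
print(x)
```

('dg',)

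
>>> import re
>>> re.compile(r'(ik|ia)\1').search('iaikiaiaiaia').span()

(4, 8)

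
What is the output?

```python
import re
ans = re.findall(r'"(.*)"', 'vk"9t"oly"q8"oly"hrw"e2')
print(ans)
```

`findall` collects group 1 from the one match (1 total).

['9t"oly"q8"oly"hrw']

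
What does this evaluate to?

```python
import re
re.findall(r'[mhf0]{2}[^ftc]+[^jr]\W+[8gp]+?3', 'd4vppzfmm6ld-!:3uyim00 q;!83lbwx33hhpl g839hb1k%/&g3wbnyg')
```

['fmm6ld-!:3uyim00 q;!83lbwx33hhpl g839hb1k%/&g3']

Pattern: exactly 2 of one of [mhf0], then one or more of any character except [ftc], then any character except [jr]; then one or more of a non-word character, then one or more of one of [8gp] (lazy), then a literal '3'.
Walking the string: at [6:52] → 'fmm6ld-!:3uyim00 q;!83lbwx33hhpl g839hb1k%/&g3'.
Since nothing is captured, `findall` lists the 1 matched substring directly.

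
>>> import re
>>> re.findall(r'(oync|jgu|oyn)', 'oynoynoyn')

['oyn', 'oyn', 'oyn']

Walking the string: at [0:3] match 'oyn', group 1 = 'oyn'; at [3:6] match 'oyn', group 1 = 'oyn'; at [6:9] match 'oyn', group 1 = 'oyn'.
One capturing group, so `findall` returns just the captured substring from each match — 3 in all.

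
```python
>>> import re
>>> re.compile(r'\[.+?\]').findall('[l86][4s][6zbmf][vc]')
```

['[l86]', '[4s]', '[6zbmf]', '[vc]']

The `?` after the quantifier makes it lazy — it takes as little as possible before letting the rest of the pattern try.
Since nothing is captured, `findall` lists the 4 matched substrings directly.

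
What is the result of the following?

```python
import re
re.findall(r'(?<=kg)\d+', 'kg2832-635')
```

The `(?=…)`/`(?<=…)` assertion just peeks at neighbouring text; it doesn't advance the match position.
Scanning left to right: at [2:6] → '2832'.
No capturing groups, so `findall` returns the 1 full match string.

['2832']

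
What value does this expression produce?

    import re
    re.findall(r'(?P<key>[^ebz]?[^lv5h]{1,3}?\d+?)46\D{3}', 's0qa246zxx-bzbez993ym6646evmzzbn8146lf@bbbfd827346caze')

Pattern: optionally any character except [ebz], then 1 to 3 of any character except [lv5h] (lazy), then one or more of a digit (lazy) (captured as 'key'); then the literal '46', then exactly 3 of a non-digit.
Matches: at [0:10] match 's0qa246zxx', group 1 = 's0qa2'; at [17:28] match '93ym6646evm', group 1 = '93ym66'; at [29:39] match 'zbn8146lf@', group 1 = 'zbn81'; at [41:53] match 'bfd827346caz', group 1 = 'bfd8273'.
`findall` collects group 1 from each match (4 total).

['s0qa2', '93ym66', 'zbn81', 'bfd8273']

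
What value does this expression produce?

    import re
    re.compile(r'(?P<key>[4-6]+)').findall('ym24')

`findall` collects group 1 from the one match (1 total).

['4']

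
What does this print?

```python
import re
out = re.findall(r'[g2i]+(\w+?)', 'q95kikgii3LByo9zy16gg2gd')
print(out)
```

['k', '3', 'd']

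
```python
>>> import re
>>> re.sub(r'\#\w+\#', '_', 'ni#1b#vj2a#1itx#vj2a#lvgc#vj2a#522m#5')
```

`sub` substitutes '_' at each match site.

'ni_vj2a_vj2a_vj2a_5'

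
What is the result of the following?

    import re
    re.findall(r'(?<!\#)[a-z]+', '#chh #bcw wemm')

['hh', 'cw', 'wemm']

The negative lookahead/lookbehind blocks any match where the forbidden context is present.
With no groups in the pattern, `findall` gives back each whole match — 3 here.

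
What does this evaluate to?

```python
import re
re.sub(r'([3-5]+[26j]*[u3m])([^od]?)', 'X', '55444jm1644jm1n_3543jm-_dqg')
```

Pattern: one or more of a character in [3-5], then zero or more of one of [26j], then one of [u3m] (captured); then optionally any character except [od] (captured).
Matches: at [0:8] → '55444jm1'; at [9:14] → '44jm1'; at [16:23] → '3543jm-'.
Every occurrence is swapped for 'X'.

'X6Xn_X_dqg'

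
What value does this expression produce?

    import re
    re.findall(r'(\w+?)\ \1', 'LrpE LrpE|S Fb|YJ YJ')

After group 1 captures some text, `\1` only succeeds where that same text appears again.
Scanning left to right: at [0:9] match 'LrpE LrpE', group 1 = 'LrpE'; at [15:20] match 'YJ YJ', group 1 = 'YJ'.
`findall` collects group 1 from each match (2 total).

['LrpE', 'YJ']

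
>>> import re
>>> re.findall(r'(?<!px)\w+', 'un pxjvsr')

Because the assertion is negative and zero-width, positions next to the forbidden text are skipped.
Walking the string: at [0:2] → 'un'; at [3:9] → 'pxjvsr'.
`findall` yields the raw match text (2 of them) because the pattern has no groups.

['un', 'pxjvsr']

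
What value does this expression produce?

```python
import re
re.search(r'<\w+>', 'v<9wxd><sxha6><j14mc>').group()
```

'<9wxd>'

The match spans [1:7] → '<9wxd>'.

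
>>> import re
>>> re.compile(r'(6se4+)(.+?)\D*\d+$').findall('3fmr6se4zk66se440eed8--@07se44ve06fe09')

Pattern: the literal '6se', then one or more of a literal '4' (captured); then one or more of any character (lazy) (captured); then zero or more of a non-digit, then one or more of a digit; then anchored at the end.
Walking the string: at [4:38] match '6se4zk66se440eed8--@07se44ve06fe09', groups = ('6se4', 'zk66se440eed8--@07se44ve06').
With 2 capturing groups, `findall` returns a 2-tuple per match.

[('6se4', 'zk66se440eed8--@07se44ve06')]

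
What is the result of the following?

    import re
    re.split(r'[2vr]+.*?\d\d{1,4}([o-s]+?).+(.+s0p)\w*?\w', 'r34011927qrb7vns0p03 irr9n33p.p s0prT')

['', 'q', ' s0p', 'T']

The pattern matches one or more of one of [2vr], then zero or more of any character (lazy); then a digit, then 1 to 4 of a digit; then one or more of a character in [o-s] (lazy) (captured); then one or more of any character; then one or more of any character, then the literal 's0p' (captured); then zero or more of a word character (lazy), then a word character.
Lazy quantifiers expand one character at a time until the remainder of the pattern can match.
Matches to split on: at [0:36] → 'r34011927qrb7vns0p03 irr9n33p.p s0pr'.
With a capturing group present, the delimiter's captured portion is kept in the result list.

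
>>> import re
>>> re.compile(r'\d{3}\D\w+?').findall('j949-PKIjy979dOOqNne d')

['949-P', '979dO']

This matches exactly 3 of a digit; then a non-digit, then one or more of a word character (lazy).
A non-greedy quantifier consumes as few characters as it can — just enough that the remainder of the pattern still matches from where it stops; whatever follows it matches normally.
Walking the string: at [1:6] → '949-P'; at [10:15] → '979dO'.
With no groups in the pattern, `findall` gives back each whole match — 2 here.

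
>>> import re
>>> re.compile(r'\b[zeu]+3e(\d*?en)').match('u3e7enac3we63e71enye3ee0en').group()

'u3e7en'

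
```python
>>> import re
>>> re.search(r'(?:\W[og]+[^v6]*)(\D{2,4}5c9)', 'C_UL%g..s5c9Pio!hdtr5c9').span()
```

(4, 23)

The match spans [4:23] → '%g..s5c9Pio!hdtr5c9'.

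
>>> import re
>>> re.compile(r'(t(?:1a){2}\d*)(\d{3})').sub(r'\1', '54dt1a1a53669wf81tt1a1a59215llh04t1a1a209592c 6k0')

'54dt1a1a53wf81tt1a1a59llh04t1a1a209c 6k0'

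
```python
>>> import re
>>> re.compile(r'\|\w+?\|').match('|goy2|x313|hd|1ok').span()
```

`re.match` won't scan ahead — the pattern has to work from the very first character.
The match spans [0:6] → '|goy2|'.

(0, 6)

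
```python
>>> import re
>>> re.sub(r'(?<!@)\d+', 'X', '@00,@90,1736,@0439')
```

'@0X,@9X,X,@0X'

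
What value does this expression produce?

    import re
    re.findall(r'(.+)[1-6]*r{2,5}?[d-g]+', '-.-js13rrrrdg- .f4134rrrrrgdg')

Pattern: one or more of any character (captured); then zero or more of a character in [1-6], then 2 to 5 of the literal 'r' (lazy); then one or more of a character in [d-g].
Scanning left to right: at [0:29] match '-.-js13rrrrdg- .f4134rrrrrgdg', group 1 = '-.-js13rrrrdg- .f4134rrr'.
`findall` collects group 1 from the one match (1 total).

['-.-js13rrrrdg- .f4134rrr']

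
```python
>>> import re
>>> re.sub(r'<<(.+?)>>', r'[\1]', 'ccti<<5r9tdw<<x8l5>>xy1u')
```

Matches: at [4:20] → '<<5r9tdw<<x8l5>>'.
The replacement refers to a captured group, so each match is rewritten using its own captured text.

'ccti[5r9tdw<<x8l5]xy1u'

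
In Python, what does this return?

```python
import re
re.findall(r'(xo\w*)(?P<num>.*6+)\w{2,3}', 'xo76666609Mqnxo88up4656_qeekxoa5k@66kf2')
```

The pattern matches the literal 'xo', then zero or more of a word character (captured); then zero or more of any character, then one or more of the literal '6' (captured as 'num'); then 2 to 3 of a word character.
Scanning left to right: at [0:39] match 'xo76666609Mqnxo88up4656_qeekxoa5k@66kf2', groups = ('xo76666609Mqnxo88up4656_qeekxoa5k', '@66').
With 2 capturing groups, `findall` returns a 2-tuple per match.

[('xo76666609Mqnxo88up4656_qeekxoa5k', '@66')]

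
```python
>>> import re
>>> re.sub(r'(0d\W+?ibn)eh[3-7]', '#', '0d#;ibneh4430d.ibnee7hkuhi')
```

'#430d.ibnee7hkuhi'

The pattern matches the literal '0d', then one or more of a non-word character (lazy), then the literal 'ibn' (captured); then the literal 'eh', then a character in [3-7].
Matches: at [0:10] → '0d#;ibneh4'.
Every occurrence is swapped for '#'.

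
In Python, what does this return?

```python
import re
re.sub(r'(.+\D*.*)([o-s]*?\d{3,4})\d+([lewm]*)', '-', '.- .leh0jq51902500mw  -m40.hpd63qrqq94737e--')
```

'---'

Every occurrence is swapped for '-'.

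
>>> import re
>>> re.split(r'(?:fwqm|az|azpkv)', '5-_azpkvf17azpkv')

The regex engine tests alternatives in the order written; an earlier branch that matches wins even if a later one would match more.
Matches to split on: at [3:5] → 'az'; at [11:13] → 'az'.
`split` removes every match and returns the 3 fragments in between.

['5-_', 'pkvf17', 'pkv']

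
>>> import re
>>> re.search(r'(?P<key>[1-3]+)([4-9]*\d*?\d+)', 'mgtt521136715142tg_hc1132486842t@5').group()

Pattern: one or more of a character in [1-3] (captured as 'key'); then zero or more of a character in [4-9], then zero or more of a digit (lazy), then one or more of a digit (captured).
`re.search` tries every starting position until one works.
The match spans [5:16] → '21136715142'.
Captured: group 1 = '2113', group 2 = '6715142'.

'21136715142'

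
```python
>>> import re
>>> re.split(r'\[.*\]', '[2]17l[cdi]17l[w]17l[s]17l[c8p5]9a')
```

Matches to split on: at [0:32] → '[2]17l[cdi]17l[w]17l[s]17l[c8p5]'.
`split` removes every match and returns the 2 fragments in between.

['', '9a']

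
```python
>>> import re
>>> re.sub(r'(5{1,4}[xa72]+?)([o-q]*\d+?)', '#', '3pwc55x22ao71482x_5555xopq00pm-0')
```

'3pwc#2ao71482x_#0pm-0'

A non-greedy quantifier consumes as few characters as it can — just enough that the remainder of the pattern still matches from where it stops; whatever follows it matches normally.
Each match is replaced by '#'.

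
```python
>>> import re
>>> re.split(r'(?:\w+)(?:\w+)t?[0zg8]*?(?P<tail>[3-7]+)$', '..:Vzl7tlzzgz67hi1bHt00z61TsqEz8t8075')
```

Because the pattern has a capturing group, `split` also inserts each captured text between the pieces.

['..:', '5', '']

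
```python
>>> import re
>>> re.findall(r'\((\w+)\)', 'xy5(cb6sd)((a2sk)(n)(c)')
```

['cb6sd', 'a2sk', 'n', 'c']

One capturing group, so `findall` returns just the captured substring from each match — 4 in all.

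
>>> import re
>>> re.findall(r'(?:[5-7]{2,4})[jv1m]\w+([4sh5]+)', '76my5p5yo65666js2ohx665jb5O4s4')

['4']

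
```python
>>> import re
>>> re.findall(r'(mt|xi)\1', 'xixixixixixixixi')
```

['xi', 'xi', 'xi', 'xi']

`\1` has to match the exact text group 1 already captured.
One capturing group, so `findall` returns just the captured substring from each match — 4 in all.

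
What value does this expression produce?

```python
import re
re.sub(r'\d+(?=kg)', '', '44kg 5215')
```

The `(?=…)`/`(?<=…)` assertion just peeks at neighbouring text; it doesn't advance the match position.
Matches: at [0:2] → '44'.
Each match is replaced by ''.

'kg 5215'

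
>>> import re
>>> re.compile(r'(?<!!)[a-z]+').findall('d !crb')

['d', 'rb']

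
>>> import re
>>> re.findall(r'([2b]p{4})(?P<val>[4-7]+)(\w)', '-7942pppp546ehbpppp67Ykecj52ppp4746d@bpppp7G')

Pattern: one of [2b], then exactly 4 of the literal 'p' (captured); then one or more of a character in [4-7] (captured as 'val'); then a word character (captured).
Scanning left to right: at [4:13] match '2pppp546e', groups = ('2pppp', '546', 'e'); at [14:22] match 'bpppp67Y', groups = ('bpppp', '67', 'Y'); at [37:44] match 'bpppp7G', groups = ('bpppp', '7', 'G').
With 3 capturing groups, `findall` returns a 3-tuple per match.

[('2pppp', '546', 'e'), ('bpppp', '67', 'Y'), ('bpppp', '7', 'G')]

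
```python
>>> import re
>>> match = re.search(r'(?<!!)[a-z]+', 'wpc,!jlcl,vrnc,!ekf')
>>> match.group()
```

The negative lookahead/lookbehind blocks any match where the forbidden context is present.
The match spans [0:3] → 'wpc'.

'wpc'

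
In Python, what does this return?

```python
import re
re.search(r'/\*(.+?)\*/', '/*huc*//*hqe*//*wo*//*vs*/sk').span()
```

(0, 7)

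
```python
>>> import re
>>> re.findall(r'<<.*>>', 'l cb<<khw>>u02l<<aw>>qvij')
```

['<<khw>>u02l<<aw>>']

Scanning left to right: at [4:21] → '<<khw>>u02l<<aw>>'.
Since nothing is captured, `findall` lists the 1 matched substring directly.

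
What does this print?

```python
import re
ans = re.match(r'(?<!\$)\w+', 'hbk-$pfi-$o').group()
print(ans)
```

hbk

`re.match` won't scan ahead — the pattern has to work from the very first character.
The match spans [0:3] → 'hbk'.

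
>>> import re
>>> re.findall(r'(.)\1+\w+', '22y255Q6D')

After group 1 captures some text, `\1` only succeeds where that same text appears again.
Matches: at [0:9] match '22y255Q6D', group 1 = '2'.
Because there's exactly one group, `findall` drops the full match and keeps group 1 from the one hit.

['2']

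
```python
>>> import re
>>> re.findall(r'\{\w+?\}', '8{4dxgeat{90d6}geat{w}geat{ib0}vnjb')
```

['{90d6}', '{w}', '{ib0}']

Since nothing is captured, `findall` lists the 3 matched substrings directly.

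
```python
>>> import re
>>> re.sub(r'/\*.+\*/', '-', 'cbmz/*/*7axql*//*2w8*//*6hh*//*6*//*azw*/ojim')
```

Matches: at [4:41] → '/*/*7axql*//*2w8*//*6hh*//*6*//*azw*/'.
`sub` substitutes '-' at each match site.

'cbmz-ojim'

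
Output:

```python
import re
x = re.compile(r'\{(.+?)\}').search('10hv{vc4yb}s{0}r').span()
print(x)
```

(4, 11)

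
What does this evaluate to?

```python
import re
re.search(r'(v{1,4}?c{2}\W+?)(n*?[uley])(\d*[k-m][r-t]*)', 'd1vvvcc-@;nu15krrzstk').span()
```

This matches 1 to 4 of the literal 'v' (lazy), then exactly 2 of a literal 'c', then one or more of a non-word character (lazy) (captured); then zero or more of the literal 'n' (lazy), then one of [uley] (captured); then zero or more of a digit, then a character in [k-m], then zero or more of a character in [r-t] (captured).
`re.search` tries every starting position until one works.
The match spans [2:17] → 'vvvcc-@;nu15krr'.
Captured: group 1 = 'vvvcc-@;', group 2 = 'nu', group 3 = '15krr'.

(2, 17)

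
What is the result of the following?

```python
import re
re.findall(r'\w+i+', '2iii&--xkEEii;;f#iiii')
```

Since nothing is captured, `findall` lists the 3 matched substrings directly.

['2iii', 'xkEEii', 'iiii']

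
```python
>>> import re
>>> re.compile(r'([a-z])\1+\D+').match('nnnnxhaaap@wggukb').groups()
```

('n',)

The match spans [0:17] → 'nnnnxhaaap@wggukb'.
Captured: group 1 = 'n'.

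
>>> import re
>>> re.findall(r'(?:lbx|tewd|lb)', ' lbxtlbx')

['lbx', 'lbx']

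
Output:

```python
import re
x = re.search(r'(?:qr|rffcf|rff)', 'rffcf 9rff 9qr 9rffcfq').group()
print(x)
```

Branches in `(...|...)` are attempted left-to-right; the first branch that allows the whole pattern to succeed is taken.
The match spans [0:5] → 'rffcf'.

rffcf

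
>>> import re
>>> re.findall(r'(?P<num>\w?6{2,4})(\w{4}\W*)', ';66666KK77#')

[('66666', 'KK77#')]

This matches optionally a word character, then 2 to 4 of a literal '6' (captured as 'num'); then exactly 4 of a word character, then zero or more of a non-word character (captured).
Matches: at [1:11] match '66666KK77#', groups = ('66666', 'KK77#').
2 groups means the one result is a tuple of 2 captured strings — 1 here.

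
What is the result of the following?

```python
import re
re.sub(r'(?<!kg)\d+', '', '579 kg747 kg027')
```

The negative lookaround is zero-width — it rules out positions where the adjacent text would match, without consuming anything.
Matches: at [0:3] → '579'; at [7:9] → '47'; at [13:15] → '27'.
Each match is replaced by ''.

' kg7 kg0'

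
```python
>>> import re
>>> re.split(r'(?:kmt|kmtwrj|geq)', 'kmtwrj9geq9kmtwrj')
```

Alternation isn't longest-match — the leftmost alternative that fits at this position is chosen.
Matches to split on: at [0:3] → 'kmt'; at [7:10] → 'geq'; at [11:14] → 'kmt'.
The string is cut at each match, leaving 4 pieces.

['', 'wrj9', '9', 'wrj']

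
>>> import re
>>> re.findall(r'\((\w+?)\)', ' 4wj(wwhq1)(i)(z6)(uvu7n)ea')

['wwhq1', 'i', 'z6', 'uvu7n']

Scanning left to right: at [4:11] match '(wwhq1)', group 1 = 'wwhq1'; at [11:14] match '(i)', group 1 = 'i'; at [14:18] match '(z6)', group 1 = 'z6'; at [18:25] match '(uvu7n)', group 1 = 'uvu7n'.
Because there's exactly one group, `findall` drops the full match and keeps group 1 from each hit.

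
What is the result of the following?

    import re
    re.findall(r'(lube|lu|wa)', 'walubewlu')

['wa', 'lube', 'lu']

Alternation tries branches left to right and keeps the first one that lets the overall match succeed at that position.
With a single group, `findall` returns only what that group captured — 3 items.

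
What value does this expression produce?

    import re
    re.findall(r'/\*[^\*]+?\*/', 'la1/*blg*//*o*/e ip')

['/*blg*/', '/*o*/']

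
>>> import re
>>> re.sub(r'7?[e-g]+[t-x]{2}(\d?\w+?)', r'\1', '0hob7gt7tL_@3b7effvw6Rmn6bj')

This matches optionally a literal '7', then one or more of a character in [e-g], then exactly 2 of a character in [t-x]; then optionally a digit, then one or more of a word character (lazy) (captured).
Matches: at [14:22] → '7effvw6R'.
Each match is replaced using the text its own group 1 captured.

'0hob7gt7tL_@3b6Rmn6bj'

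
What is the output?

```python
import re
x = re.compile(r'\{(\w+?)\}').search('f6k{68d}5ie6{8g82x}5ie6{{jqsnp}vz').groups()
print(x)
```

The match spans [3:8] → '{68d}'.
Captured: group 1 = '68d'.

('68d',)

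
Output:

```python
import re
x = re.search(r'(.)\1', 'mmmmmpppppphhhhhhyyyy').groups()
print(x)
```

After group 1 captures some text, `\1` only succeeds where that same text appears again.
Unlike `match`, `search` isn't anchored — it looks for the pattern anywhere in the string.
The match spans [0:2] → 'mm'.
Captured: group 1 = 'm'.

('m',)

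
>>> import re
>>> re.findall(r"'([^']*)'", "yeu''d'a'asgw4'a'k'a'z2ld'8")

['', 'a', 'a', 'a']

Matches: at [3:5] match "''", group 1 = ''; at [6:9] match "'a'", group 1 = 'a'; at [14:17] match "'a'", group 1 = 'a'; at [18:21] match "'a'", group 1 = 'a'.
With a single group, `findall` returns only what that group captured — 4 items.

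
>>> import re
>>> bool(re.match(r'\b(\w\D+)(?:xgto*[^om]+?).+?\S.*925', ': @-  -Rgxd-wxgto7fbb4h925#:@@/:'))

This matches a word boundary (`\b`, zero-width); then a word character, then one or more of a non-digit (captured); then the literal 'xgt', then zero or more of the literal 'o', then one or more of any character except [om] (lazy) (non-capturing group); then one or more of any character (lazy); then a non-whitespace character, then zero or more of any character, then the literal '925'.
`re.match` won't scan ahead — the pattern has to work from the very first character.
Here the pattern fails at index 0, so the call returns None, and `bool(None)` is False.

False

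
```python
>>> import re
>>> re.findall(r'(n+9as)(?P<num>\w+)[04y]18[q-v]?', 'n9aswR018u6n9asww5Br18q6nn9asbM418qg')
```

[('n9as', 'wR018u6n9asww5Br18q6nn9asbM')]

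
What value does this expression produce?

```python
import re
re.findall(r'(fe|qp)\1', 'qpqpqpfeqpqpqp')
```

['qp', 'qp']

`\1` is not a pattern — it's the concrete string captured by group 1, re-applied verbatim.
Walking the string: at [0:4] match 'qpqp', group 1 = 'qp'; at [8:12] match 'qpqp', group 1 = 'qp'.
With a single group, `findall` returns only what that group captured — 2 items.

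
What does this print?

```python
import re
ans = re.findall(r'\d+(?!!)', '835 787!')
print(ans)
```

['835', '78']

`(?!…)`/`(?<!…)` only lets a position through if the neighbouring text does NOT match; no characters are consumed.
No capturing groups, so `findall` returns the 2 full match strings.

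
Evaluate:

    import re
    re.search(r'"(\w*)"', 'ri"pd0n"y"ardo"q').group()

'"pd0n"'

`search` walks the string left to right and returns the first match it finds.
The match spans [2:8] → '"pd0n"'.
Captured: group 1 = 'pd0n'.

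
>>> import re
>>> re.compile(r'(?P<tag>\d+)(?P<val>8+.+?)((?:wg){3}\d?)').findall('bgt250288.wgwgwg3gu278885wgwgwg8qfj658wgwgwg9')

[('25028', '8.', 'wgwgwg3'), ('2788', '85', 'wgwgwg8')]

Pattern: one or more of a digit (captured as 'tag'); then one or more of a literal '8', then one or more of any character (lazy) (captured as 'val'); then the literal 'wg' repeated 3 times, then optionally a digit (captured).
A non-greedy quantifier consumes as few characters as it can — just enough that the remainder of the pattern still matches from where it stops; whatever follows it matches normally.
Scanning left to right: at [3:17] match '250288.wgwgwg3', groups = ('25028', '8.', 'wgwgwg3'); at [19:32] match '278885wgwgwg8', groups = ('2788', '85', 'wgwgwg8').
`findall` packs the 3 group values into a tuple for every match.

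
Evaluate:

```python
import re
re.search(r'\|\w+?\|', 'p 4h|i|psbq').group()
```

'|i|'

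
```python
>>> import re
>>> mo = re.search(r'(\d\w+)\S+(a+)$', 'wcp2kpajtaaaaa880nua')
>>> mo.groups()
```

('2kpajtaaaaa880n', 'a')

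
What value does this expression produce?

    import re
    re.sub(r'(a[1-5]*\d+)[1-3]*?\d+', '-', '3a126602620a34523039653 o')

The pattern matches the literal 'a', then zero or more of a character in [1-5], then one or more of a digit (captured); then zero or more of a character in [1-3] (lazy); then one or more of a digit.
Matches: at [1:11] → 'a126602620'; at [11:23] → 'a34523039653'.
Every occurrence is swapped for '-'.

'3-- o'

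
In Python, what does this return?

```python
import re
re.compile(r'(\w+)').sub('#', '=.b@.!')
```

'=.#@.!'

This matches one or more of a word character (captured).
`sub` substitutes '#' at each match site.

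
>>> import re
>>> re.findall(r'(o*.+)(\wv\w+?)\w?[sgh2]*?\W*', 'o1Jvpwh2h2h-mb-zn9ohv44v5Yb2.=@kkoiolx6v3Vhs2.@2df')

Pattern: zero or more of a literal 'o', then one or more of any character (captured); then a word character, then a literal 'v', then one or more of a word character (lazy) (captured); then optionally a word character, then zero or more of one of [sgh2] (lazy), then zero or more of a non-word character.
Because the quantifier is non-greedy, it stops expanding at the earliest point where the rest of the pattern can succeed.
Matches: at [0:42] match 'o1Jvpwh2h2h-mb-zn9ohv44v5Yb2.=@kkoiolx6v3V', groups = ('o1Jvpwh2h2h-mb-zn9ohv44v5Yb2.=@kkoiolx', '6v3').
`findall` packs the 2 group values into a tuple for every match.

[('o1Jvpwh2h2h-mb-zn9ohv44v5Yb2.=@kkoiolx', '6v3')]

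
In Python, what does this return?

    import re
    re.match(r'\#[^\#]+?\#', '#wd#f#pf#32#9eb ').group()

'#wd#'

With `match`, the pattern is implicitly anchored at the beginning.
The match spans [0:4] → '#wd#'.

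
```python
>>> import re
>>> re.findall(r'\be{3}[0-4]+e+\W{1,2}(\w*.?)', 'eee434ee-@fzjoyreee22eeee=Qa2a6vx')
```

['fzjoyreee22eeee=']

Pattern: a word boundary (`\b`, zero-width); then exactly 3 of the literal 'e', then one or more of a character in [0-4]; then one or more of the literal 'e', then 1 to 2 of a non-word character; then zero or more of a word character, then optionally any character (captured).
Matches: at [0:26] match 'eee434ee-@fzjoyreee22eeee=', group 1 = 'fzjoyreee22eeee='.
One capturing group, so `findall` returns just the captured substring from the one match — 1 in all.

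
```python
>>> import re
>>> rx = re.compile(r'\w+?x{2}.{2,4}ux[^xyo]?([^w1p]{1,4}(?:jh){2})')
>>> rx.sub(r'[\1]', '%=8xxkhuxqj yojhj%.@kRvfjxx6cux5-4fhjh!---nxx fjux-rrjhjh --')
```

'%=8xxkhuxqj yojhj%.@kRvfjxx6cux5-4fhjh!---[rrjhjh] --'

The pattern matches one or more of a word character (lazy), then exactly 2 of a literal 'x'; then 2 to 4 of any character, then the literal 'ux', then optionally any character except [xyo]; then 1 to 4 of any character except [w1p], then the literal 'jh' repeated 2 times (captured).
Matches: at [42:57] → 'nxx fjux-rrjhjh'.
The replacement refers to a captured group, so each match is rewritten using its own captured text.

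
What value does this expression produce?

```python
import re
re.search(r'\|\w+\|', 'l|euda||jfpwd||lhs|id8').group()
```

The match spans [1:7] → '|euda|'.

'|euda|'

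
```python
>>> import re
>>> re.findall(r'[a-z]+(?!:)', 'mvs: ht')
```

The negative lookaround is zero-width — it rules out positions where the adjacent text would match, without consuming anything.
No capturing groups, so `findall` returns the 2 full match strings.

['mv', 'ht']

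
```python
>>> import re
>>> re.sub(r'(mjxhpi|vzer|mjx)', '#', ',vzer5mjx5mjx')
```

',#5#5#'

`sub` substitutes '#' at each match site.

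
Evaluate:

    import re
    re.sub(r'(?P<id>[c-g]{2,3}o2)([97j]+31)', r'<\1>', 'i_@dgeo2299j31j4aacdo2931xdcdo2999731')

Pattern: 2 to 3 of a character in [c-g], then the literal 'o2' (captured as 'id'); then one or more of one of [97j], then the literal '31' (captured).
Matches: at [18:25] → 'cdo2931'; at [26:37] → 'dcdo2999731'.
`\1` in the replacement pulls in group 1's text for each match.

'i_@dgeo2299j31j4aa<cdo2>x<dcdo2>'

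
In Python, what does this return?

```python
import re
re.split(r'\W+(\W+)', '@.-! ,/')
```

This matches one or more of a non-word character; then one or more of a non-word character (captured).
Matches to split on: at [0:7] → '@.-! ,/'.
`re.split` interleaves the captured-group text with the surrounding fragments.

['', '/', '']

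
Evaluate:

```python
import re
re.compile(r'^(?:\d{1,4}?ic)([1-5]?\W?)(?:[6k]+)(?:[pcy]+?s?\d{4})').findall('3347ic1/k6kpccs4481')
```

This matches anchored at the start of the string; then 1 to 4 of a digit (lazy), then the literal 'ic' (non-capturing group); then optionally a character in [1-5], then optionally a non-word character (captured); then one or more of one of [6k] (non-capturing group); then one or more of one of [pcy] (lazy), then optionally the literal 's', then exactly 4 of a digit (non-capturing group).
Because there's exactly one group, `findall` drops the full match and keeps group 1 from the one hit.

['1/']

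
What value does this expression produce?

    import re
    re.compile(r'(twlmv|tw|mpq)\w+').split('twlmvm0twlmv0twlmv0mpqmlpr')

['', 'twlmv', '']

`|` is ordered: at each position the engine commits to the first alternative that works.
Matches to split on: at [0:26] → 'twlmvm0twlmv0twlmv0mpqmlpr'.
The group in the pattern means `split` returns the separators' captures alongside the pieces.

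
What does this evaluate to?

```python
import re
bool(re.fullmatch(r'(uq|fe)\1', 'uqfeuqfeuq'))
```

False

After group 1 captures some text, `\1` only succeeds where that same text appears again.
`fullmatch` succeeds only if the pattern covers the string from start to end.
Here there's no way to consume every character, so the call returns None, and `bool(None)` is False.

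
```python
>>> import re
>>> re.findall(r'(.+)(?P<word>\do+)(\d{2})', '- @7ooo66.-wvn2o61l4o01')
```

Pattern: one or more of any character (captured); then a digit, then one or more of a literal 'o' (captured as 'word'); then exactly 2 of a digit (captured).
Scanning left to right: at [0:23] match '- @7ooo66.-wvn2o61l4o01', groups = ('- @7ooo66.-wvn2o61l', '4o', '01').
Multiple groups make `findall` return tuples — one 3-tuple for the one match.

[('- @7ooo66.-wvn2o61l', '4o', '01')]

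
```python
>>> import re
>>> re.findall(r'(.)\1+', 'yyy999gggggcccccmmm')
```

A backreference is literal: `\1` must see the identical characters the first group matched.
`findall` collects group 1 from each match (5 total).

['y', '9', 'g', 'c', 'm']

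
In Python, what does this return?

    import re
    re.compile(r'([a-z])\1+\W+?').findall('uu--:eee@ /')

`\1` has to match the exact text group 1 already captured.
Because there's exactly one group, `findall` drops the full match and keeps group 1 from each hit.

['u', 'e']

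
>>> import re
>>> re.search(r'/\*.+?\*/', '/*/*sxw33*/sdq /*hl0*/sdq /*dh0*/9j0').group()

A non-greedy quantifier consumes as few characters as it can — just enough that the remainder of the pattern still matches from where it stops; whatever follows it matches normally.
`search` walks the string left to right and returns the first match it finds.
The match spans [0:11] → '/*/*sxw33*/'.

'/*/*sxw33*/'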